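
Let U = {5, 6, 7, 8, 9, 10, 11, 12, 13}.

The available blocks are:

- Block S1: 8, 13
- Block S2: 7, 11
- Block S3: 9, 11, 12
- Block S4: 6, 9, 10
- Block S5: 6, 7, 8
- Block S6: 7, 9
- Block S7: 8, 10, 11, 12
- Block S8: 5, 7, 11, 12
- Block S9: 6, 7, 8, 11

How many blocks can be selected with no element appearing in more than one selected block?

S1, S4, S8 are pairwise disjoint (S1={8,13}; S4={6,9,10}; S8={5,7,11,12}).
Every remaining block overlaps one of these, and no 4 of the listed blocks are pairwise disjoint, so 3 is the maximum.

3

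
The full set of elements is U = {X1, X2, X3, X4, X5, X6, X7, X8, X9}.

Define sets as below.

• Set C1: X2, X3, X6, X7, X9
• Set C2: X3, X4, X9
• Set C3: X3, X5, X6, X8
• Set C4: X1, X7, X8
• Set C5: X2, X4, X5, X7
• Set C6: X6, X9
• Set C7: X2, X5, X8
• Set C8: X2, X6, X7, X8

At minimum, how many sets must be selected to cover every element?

3

Take {C1, C4, C5}. Their union is {X1, X2, X3, X4, X5, X6, X7, X8, X9}, which is all 9 elements.
Only C4 contains X1, so C4 is forced; the remaining 6 elements need at least 2 more sets (each remaining set adds at most 4) — so at least 3 sets are needed, and 3 is optimal.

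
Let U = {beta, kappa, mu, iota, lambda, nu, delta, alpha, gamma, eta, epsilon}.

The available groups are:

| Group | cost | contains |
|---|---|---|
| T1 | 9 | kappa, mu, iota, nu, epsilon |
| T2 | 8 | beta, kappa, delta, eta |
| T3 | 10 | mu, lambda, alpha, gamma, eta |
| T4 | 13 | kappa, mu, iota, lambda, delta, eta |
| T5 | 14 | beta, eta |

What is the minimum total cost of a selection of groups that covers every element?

27

T1, T2, T3 together cover every element (T1 ∪ T2 ∪ T3 = {beta, kappa, mu, iota, lambda, nu, delta, alpha, gamma, eta, epsilon}); total cost 9 + 8 + 10 = 27.
No covering selection has total cost below 27.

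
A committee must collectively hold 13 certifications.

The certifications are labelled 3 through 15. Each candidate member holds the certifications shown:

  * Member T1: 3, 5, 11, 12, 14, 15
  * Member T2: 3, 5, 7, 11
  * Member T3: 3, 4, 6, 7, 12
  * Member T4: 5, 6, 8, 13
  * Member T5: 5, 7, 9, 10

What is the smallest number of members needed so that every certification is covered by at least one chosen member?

T1 and T3 and T4 and T5 together: T1 ∪ T3 ∪ T4 ∪ T5 = {3, 4, 5, 6, 7, 8, 9, 10, 11, 12, 13, 14, 15} — every certification is covered.
Only T1 contains 14, so T1 is forced; the remaining 7 certifications need at least 3 more members (each remaining member adds at most 3) — so at least 4 members are needed, and 4 is optimal.

4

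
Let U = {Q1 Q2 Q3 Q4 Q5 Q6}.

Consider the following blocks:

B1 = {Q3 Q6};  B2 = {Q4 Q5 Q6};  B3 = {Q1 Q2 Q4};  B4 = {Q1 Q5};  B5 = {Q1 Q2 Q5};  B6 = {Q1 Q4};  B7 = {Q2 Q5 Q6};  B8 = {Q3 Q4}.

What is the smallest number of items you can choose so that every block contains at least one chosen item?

Take H = {Q4, Q5, Q6}. Each listed block contains at least one of these, so H is a hitting set of size 3.
No choice of 2 items meets every block, so 3 is the minimum.

3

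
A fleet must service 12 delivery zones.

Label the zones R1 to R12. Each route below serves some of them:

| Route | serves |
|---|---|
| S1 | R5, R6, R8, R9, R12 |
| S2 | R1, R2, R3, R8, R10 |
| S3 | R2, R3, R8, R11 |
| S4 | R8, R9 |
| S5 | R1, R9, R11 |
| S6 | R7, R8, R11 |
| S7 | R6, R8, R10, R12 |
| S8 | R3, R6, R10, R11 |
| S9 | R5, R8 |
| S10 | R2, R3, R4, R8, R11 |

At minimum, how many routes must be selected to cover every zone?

4

Take {S1, S2, S6, S10}. Their union is {R1, R2, R3, R4, R5, R6, R7, R8, R9, R10, R11, R12}, which is all 12 zones.
Only S6 contains R7, so S6 is forced; the remaining 9 zones need at least 3 more routes (each remaining route adds at most 4) — so at least 4 routes are needed, and 4 is optimal.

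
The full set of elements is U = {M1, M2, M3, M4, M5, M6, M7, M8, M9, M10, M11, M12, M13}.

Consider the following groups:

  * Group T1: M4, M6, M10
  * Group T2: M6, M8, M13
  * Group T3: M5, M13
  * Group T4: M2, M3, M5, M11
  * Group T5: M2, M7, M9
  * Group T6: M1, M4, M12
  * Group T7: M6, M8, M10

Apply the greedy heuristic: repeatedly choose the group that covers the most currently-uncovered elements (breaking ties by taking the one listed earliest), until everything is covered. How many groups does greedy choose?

Greedy: pick T4 (covers 4 new) → pick T1 (covers 3 new) → pick T2 (covers 2 new) → pick T5 (covers 2 new) → pick T6 (covers 2 new). Total picks: 5.

5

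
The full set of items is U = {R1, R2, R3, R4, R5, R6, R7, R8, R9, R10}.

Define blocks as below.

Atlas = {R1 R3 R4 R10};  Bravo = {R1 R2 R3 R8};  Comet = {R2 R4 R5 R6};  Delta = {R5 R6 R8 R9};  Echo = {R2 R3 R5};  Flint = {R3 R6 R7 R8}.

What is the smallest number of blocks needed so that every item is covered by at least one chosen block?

4

Atlas, Comet, Delta, and Flint cover everything between them: the union {R1, R2, R3, R4, R5, R6, R7, R8, R9, R10} is all of U.
No 3 of the 6 blocks cover everything (all 20 combinations miss at least one item), so 4 is optimal.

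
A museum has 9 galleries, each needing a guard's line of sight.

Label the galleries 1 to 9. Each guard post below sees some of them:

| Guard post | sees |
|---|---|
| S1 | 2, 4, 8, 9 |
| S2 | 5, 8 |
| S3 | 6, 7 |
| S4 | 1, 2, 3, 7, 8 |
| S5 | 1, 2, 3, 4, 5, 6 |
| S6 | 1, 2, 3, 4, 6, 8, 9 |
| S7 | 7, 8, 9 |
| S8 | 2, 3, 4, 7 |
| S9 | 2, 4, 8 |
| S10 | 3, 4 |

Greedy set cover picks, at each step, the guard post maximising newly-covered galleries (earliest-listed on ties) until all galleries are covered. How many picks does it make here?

Greedy: pick S6 (covers 7 new) → pick S2 (covers 1 new) → pick S3 (covers 1 new). Total picks: 3.
(The true minimum cover uses only 2 guard posts, so greedy is not optimal here.)

3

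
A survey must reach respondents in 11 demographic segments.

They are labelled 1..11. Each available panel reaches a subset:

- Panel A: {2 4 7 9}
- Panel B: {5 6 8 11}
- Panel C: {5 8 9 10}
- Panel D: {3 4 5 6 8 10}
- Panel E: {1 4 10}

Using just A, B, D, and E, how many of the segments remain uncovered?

Union of A, B, D, E = {1, 2, 3, 4, 5, 6, 7, 8, 9, 10, 11} — that's every segment, so 0 are uncovered.

0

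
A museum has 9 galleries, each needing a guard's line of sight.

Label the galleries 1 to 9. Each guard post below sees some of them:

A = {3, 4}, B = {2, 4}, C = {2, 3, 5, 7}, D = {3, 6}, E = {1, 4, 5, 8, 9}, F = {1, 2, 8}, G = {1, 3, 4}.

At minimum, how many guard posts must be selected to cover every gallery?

C and D and E together: C ∪ D ∪ E = {1, 2, 3, 4, 5, 6, 7, 8, 9} — every gallery is covered.
Only D contains 6, so D is forced; the remaining 7 galleries need at least 2 more guard posts (each remaining guard post adds at most 5) — so at least 3 guard posts are needed, and 3 is optimal.

3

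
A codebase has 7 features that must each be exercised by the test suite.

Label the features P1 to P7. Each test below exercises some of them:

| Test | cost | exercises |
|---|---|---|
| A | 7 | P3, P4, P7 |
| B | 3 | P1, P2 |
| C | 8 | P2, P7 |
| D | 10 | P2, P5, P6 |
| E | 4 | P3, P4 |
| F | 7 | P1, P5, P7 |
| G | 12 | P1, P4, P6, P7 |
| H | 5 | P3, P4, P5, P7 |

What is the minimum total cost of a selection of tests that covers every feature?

B, D, H together cover every feature (B ∪ D ∪ H = {P1, P2, P3, P4, P5, P6, P7}); total cost 3 + 10 + 5 = 18.
No covering selection has total cost below 18.

18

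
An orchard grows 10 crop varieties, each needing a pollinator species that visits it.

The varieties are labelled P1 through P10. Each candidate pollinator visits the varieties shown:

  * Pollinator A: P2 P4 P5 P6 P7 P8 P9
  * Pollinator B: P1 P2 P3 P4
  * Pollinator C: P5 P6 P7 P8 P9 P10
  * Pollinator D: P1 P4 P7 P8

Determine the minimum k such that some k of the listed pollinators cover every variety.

Take {B, C}. Their union is {P1, P2, P3, P4, P5, P6, P7, P8, P9, P10}, which is all 10 varieties.
No single pollinator has all 10 varieties (the largest, A, has 7), so 2 is optimal.

2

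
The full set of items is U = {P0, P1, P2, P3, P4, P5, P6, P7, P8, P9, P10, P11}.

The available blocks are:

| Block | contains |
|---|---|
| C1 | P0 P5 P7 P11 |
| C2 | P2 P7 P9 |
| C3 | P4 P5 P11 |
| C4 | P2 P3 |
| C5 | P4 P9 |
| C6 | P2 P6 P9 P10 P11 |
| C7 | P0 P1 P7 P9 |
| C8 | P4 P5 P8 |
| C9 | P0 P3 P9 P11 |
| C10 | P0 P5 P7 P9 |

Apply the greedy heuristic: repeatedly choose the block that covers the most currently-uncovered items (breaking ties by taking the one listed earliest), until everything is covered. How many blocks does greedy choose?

Greedy: pick C6 (covers 5 new) → pick C1 (covers 3 new) → pick C8 (covers 2 new) → pick C4 (covers 1 new) → pick C7 (covers 1 new). Total picks: 5.
(The true minimum cover uses only 4 blocks, so greedy is not optimal here.)

5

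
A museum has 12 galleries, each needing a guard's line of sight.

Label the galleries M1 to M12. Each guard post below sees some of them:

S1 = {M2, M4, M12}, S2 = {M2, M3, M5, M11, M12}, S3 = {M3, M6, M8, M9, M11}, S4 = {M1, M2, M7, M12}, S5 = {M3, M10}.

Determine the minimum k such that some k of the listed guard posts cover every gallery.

Take {S1, S2, S3, S4, S5}. Their union is {M1, M2, M3, M4, M5, M6, M7, M8, M9, M10, M11, M12}, which is all 12 galleries.
No 4 of the 5 guard posts cover everything (all 5 combinations miss at least one gallery), so 5 is optimal.

5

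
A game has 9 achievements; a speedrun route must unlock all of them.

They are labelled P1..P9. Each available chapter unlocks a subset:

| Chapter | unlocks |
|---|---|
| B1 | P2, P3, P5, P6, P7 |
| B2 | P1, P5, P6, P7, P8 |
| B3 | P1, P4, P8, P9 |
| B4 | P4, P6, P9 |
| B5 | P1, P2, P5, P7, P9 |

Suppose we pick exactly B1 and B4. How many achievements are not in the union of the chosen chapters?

2

Union of B1, B4 = {P2, P3, P4, P5, P6, P7, P9}.
Not covered: P1, P8 — 2 achievements.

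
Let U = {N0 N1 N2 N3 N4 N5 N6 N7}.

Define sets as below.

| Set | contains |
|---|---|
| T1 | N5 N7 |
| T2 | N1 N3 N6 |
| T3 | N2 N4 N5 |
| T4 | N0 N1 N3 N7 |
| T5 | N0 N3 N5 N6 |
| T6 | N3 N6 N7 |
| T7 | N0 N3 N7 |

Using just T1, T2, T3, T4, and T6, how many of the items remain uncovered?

Union of T1, T2, T3, T4, T6 = {N0, N1, N2, N3, N4, N5, N6, N7} — that's every item, so 0 are uncovered.

0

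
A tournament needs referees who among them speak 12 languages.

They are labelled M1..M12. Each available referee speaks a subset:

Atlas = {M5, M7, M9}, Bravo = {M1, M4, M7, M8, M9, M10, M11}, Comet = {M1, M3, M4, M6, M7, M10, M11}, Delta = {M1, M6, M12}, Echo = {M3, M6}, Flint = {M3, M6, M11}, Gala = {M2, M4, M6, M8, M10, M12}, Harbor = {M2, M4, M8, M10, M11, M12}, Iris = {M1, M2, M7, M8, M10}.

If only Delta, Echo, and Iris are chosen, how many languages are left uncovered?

Union of Delta, Echo, Iris = {M1, M2, M3, M6, M7, M8, M10, M12}.
Not covered: M4, M5, M9, M11 — 4 languages.

4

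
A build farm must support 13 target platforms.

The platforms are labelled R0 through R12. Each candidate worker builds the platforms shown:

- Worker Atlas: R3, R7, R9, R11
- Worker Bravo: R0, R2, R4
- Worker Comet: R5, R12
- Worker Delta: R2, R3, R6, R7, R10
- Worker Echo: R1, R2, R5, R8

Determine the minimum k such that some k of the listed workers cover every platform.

Atlas and Bravo and Comet and Delta and Echo together: Atlas ∪ Bravo ∪ Comet ∪ Delta ∪ Echo = {R0, R1, R2, R3, R4, R5, R6, R7, R8, R9, R10, R11, R12} — every platform is covered.
No 4 of the 5 workers cover everything (all 5 combinations miss at least one platform), so 5 is optimal.

5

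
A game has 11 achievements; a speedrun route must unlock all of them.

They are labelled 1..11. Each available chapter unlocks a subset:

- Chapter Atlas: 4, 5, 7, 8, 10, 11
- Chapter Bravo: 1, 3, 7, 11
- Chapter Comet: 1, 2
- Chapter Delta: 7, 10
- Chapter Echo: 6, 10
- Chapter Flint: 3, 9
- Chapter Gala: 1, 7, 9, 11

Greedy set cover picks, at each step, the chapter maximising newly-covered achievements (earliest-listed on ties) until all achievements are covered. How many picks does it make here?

5

Greedy: pick Atlas (covers 6 new) → pick Bravo (covers 2 new) → pick Comet (covers 1 new) → pick Echo (covers 1 new) → pick Flint (covers 1 new). Total picks: 5.
(The true minimum cover uses only 4 chapters, so greedy is not optimal here.)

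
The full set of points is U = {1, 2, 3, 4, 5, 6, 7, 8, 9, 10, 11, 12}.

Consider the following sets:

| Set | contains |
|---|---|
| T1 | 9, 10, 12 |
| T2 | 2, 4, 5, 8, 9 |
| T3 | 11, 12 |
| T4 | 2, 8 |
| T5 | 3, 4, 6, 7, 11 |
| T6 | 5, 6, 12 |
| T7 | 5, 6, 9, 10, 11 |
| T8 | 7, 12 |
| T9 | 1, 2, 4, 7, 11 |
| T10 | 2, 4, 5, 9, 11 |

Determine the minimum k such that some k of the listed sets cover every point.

4

T1 and T2 and T5 and T9 together: T1 ∪ T2 ∪ T5 ∪ T9 = {1, 2, 3, 4, 5, 6, 7, 8, 9, 10, 11, 12} — every point is covered.
No 3 of the 10 sets cover everything (all 120 combinations miss at least one point), so 4 is optimal.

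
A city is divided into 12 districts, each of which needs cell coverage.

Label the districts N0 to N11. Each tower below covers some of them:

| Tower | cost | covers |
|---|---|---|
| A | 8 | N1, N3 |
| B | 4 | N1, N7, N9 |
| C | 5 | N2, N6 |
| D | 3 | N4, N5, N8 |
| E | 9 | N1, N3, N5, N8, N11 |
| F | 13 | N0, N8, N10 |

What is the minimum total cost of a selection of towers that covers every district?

34

B, C, D, E, F together cover every district (B ∪ C ∪ D ∪ E ∪ F = {N0, N1, N2, N3, N4, N5, N6, N7, N8, N9, N10, N11}); total cost 4 + 5 + 3 + 9 + 13 = 34.
No covering selection has total cost below 34.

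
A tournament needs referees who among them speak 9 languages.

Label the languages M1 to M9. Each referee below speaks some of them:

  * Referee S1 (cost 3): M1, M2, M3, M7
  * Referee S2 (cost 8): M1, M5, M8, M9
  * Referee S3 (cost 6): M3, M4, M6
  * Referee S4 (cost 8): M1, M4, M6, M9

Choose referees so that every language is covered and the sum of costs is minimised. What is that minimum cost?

S1, S2, S3 together cover every language (S1 ∪ S2 ∪ S3 = {M1, M2, M3, M4, M5, M6, M7, M8, M9}); total cost 3 + 8 + 6 = 17.
No covering selection has total cost below 17.

17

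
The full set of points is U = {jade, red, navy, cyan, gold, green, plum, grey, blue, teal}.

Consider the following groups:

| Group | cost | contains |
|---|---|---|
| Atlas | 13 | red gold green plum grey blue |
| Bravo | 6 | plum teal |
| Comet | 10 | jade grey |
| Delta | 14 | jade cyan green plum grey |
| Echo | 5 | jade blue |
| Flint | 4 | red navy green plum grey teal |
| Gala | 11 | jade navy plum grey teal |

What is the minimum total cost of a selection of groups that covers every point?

31

Atlas, Delta, Flint together cover every point (Atlas ∪ Delta ∪ Flint = {jade, red, navy, cyan, gold, green, plum, grey, blue, teal}); total cost 13 + 14 + 4 = 31.
The greedy pick Flint, Echo, Atlas, Delta costs 36; no covering selection beats 31.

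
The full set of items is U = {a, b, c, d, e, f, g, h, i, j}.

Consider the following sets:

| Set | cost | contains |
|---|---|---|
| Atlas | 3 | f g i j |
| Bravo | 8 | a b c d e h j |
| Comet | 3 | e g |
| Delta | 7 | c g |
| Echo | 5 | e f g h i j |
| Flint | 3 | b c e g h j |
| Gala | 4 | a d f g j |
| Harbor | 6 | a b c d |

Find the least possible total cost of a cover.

10

Atlas, Flint, Gala together cover every item (Atlas ∪ Flint ∪ Gala = {a, b, c, d, e, f, g, h, i, j}); total cost 3 + 3 + 4 = 10.
No covering selection has total cost below 10.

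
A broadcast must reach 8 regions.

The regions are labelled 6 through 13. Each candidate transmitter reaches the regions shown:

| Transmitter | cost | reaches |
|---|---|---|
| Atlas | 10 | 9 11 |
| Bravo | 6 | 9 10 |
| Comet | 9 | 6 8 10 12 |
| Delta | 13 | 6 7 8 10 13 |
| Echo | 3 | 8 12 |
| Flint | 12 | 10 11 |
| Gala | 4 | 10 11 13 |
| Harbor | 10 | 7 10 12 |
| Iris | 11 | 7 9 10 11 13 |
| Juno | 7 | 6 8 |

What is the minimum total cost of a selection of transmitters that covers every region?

Comet, Iris together cover every region (Comet ∪ Iris = {6, 7, 8, 9, 10, 11, 12, 13}); total cost 9 + 11 = 20.
The greedy pick Gala, Echo, Iris, Juno costs 25; no covering selection beats 20.

20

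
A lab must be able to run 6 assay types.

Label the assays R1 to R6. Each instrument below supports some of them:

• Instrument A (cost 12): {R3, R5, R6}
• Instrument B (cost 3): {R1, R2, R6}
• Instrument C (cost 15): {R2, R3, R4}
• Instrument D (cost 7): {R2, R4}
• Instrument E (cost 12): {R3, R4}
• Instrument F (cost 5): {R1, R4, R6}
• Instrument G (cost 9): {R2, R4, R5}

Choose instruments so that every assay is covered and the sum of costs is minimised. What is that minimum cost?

A, B, F together cover every assay (A ∪ B ∪ F = {R1, R2, R3, R4, R5, R6}); total cost 12 + 3 + 5 = 20.
The greedy pick B, G, A costs 24; no covering selection beats 20.

20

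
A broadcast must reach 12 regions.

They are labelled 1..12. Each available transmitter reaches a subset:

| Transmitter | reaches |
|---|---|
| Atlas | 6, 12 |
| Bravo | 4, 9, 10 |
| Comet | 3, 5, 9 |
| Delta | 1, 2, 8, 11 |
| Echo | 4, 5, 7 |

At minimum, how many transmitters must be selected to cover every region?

5

Atlas and Bravo and Comet and Delta and Echo together: Atlas ∪ Bravo ∪ Comet ∪ Delta ∪ Echo = {1, 2, 3, 4, 5, 6, 7, 8, 9, 10, 11, 12} — every region is covered.
No 4 of the 5 transmitters cover everything (all 5 combinations miss at least one region), so 5 is optimal.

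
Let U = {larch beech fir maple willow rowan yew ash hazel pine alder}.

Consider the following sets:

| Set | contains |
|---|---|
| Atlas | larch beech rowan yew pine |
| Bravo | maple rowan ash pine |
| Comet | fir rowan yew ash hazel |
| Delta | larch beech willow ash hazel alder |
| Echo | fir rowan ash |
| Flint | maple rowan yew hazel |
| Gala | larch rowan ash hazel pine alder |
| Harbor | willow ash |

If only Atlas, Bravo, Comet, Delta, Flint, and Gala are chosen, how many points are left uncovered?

0

Union of Atlas, Bravo, Comet, Delta, Flint, Gala = {larch, beech, fir, maple, willow, rowan, yew, ash, hazel, pine, alder} — that's every point, so 0 are uncovered.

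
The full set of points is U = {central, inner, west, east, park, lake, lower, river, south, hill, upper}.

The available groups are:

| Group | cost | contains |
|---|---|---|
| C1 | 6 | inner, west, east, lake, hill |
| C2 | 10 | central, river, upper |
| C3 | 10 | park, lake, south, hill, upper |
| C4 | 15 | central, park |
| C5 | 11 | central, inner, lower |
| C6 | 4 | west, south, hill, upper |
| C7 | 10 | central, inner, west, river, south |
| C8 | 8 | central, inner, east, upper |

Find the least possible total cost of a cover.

37

C1, C3, C5, C7 together cover every point (C1 ∪ C3 ∪ C5 ∪ C7 = {central, inner, west, east, park, lake, lower, river, south, hill, upper}); total cost 6 + 10 + 11 + 10 = 37.
The greedy pick C6, C1, C2, C3, C5 costs 41; no covering selection beats 37.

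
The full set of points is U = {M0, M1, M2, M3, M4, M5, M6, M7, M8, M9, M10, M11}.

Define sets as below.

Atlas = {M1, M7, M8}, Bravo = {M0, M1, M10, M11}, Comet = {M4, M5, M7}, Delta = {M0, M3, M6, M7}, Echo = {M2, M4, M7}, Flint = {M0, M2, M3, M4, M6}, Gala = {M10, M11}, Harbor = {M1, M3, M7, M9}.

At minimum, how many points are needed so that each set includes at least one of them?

3

Take H = {M4, M7, M11}. Each listed set contains at least one of these, so H is a hitting set of size 3.
The sets Atlas, Flint, Gala are pairwise disjoint, so any hitting set needs a separate point for each — at least 3. Hence 3 is optimal.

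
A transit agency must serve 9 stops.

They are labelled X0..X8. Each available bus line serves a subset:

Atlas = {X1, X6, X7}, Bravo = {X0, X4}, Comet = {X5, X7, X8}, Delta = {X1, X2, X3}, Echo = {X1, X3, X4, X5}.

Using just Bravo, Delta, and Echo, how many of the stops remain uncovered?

3

Union of Bravo, Delta, Echo = {X0, X1, X2, X3, X4, X5}.
Not covered: X6, X7, X8 — 3 stops.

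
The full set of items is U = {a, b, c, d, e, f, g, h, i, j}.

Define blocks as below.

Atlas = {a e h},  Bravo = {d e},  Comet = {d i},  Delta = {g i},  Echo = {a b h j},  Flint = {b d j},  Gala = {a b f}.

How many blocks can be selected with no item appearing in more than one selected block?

Atlas, Delta, Flint are pairwise disjoint (Atlas={a,e,h}; Delta={g,i}; Flint={b,d,j}).
Every remaining block overlaps one of these, and no 4 of the listed blocks are pairwise disjoint, so 3 is the maximum.

3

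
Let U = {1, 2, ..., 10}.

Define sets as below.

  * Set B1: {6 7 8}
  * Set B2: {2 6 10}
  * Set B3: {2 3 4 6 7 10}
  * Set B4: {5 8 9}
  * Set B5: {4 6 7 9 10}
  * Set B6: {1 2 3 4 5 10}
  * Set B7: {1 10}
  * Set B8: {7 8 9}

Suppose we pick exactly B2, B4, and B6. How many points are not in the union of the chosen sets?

Union of B2, B4, B6 = {1, 2, 3, 4, 5, 6, 8, 9, 10}.
Not covered: 7 — 1 point.

1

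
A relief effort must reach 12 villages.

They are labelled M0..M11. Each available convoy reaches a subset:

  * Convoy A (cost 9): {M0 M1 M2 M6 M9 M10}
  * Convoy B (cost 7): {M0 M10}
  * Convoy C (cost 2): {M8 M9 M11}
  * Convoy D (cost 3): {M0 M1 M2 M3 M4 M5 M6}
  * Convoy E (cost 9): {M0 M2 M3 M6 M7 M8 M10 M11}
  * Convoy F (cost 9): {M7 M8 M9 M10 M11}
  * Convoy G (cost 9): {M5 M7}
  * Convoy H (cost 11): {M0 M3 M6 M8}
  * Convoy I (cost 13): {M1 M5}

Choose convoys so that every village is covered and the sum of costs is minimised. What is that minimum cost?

D, F together cover every village (D ∪ F = {M0, M1, M2, M3, M4, M5, M6, M7, M8, M9, M10, M11}); total cost 3 + 9 = 12.
The greedy pick D, C, E costs 14; no covering selection beats 12.

12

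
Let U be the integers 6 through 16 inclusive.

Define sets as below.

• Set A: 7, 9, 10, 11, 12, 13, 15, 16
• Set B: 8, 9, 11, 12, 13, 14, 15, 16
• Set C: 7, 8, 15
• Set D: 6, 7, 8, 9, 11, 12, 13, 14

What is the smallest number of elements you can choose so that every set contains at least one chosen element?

2

Take H = {8, 9}. Each listed set contains at least one of these, so H is a hitting set of size 2.
No single element lies in every set, so at least 2 are needed and 2 is optimal.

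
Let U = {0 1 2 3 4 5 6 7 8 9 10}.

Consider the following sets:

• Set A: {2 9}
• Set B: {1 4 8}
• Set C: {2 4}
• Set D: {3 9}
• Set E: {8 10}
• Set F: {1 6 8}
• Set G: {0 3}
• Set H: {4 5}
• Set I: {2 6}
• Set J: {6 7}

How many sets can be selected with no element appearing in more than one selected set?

5

A, E, G, H, J are pairwise disjoint (A={2,9}; E={8,10}; G={0,3}; H={4,5}; J={6,7}).
Every remaining set overlaps one of these, and no 6 of the listed sets are pairwise disjoint, so 5 is the maximum.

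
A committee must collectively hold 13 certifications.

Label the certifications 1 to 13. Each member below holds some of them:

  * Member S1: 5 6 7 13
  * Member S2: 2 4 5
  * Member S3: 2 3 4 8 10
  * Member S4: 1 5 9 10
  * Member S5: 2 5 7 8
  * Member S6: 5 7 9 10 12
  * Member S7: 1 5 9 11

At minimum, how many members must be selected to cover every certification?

4

S1 and S3 and S6 and S7 together: S1 ∪ S3 ∪ S6 ∪ S7 = {1, 2, 3, 4, 5, 6, 7, 8, 9, 10, 11, 12, 13} — every certification is covered.
No 3 of the 7 members cover everything (all 35 combinations miss at least one certification), so 4 is optimal.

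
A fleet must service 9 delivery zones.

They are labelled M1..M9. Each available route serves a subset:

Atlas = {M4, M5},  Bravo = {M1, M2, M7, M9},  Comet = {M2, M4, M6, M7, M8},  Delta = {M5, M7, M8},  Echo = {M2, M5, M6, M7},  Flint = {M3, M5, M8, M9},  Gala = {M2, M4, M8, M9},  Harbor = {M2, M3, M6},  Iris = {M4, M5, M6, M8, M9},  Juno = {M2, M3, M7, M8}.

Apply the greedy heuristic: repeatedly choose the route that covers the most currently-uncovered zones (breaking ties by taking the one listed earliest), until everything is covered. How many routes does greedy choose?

3

Greedy: pick Comet (covers 5 new) → pick Flint (covers 3 new) → pick Bravo (covers 1 new). Total picks: 3.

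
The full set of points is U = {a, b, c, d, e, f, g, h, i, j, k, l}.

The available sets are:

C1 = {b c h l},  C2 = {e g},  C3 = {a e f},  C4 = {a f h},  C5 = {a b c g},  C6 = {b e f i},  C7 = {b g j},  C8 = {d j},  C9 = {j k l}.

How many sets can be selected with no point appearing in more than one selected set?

3

C1, C2, C8 are pairwise disjoint (C1={b,c,h,l}; C2={e,g}; C8={d,j}).
Every remaining set overlaps one of these, and no 4 of the listed sets are pairwise disjoint, so 3 is the maximum.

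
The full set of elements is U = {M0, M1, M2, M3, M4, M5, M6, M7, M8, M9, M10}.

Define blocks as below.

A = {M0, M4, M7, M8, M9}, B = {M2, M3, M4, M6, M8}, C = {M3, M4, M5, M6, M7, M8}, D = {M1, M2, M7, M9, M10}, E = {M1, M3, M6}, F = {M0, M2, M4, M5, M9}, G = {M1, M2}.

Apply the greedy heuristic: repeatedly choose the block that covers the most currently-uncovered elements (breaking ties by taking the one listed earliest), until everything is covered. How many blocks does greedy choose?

Greedy: pick C (covers 6 new) → pick D (covers 4 new) → pick A (covers 1 new). Total picks: 3.

3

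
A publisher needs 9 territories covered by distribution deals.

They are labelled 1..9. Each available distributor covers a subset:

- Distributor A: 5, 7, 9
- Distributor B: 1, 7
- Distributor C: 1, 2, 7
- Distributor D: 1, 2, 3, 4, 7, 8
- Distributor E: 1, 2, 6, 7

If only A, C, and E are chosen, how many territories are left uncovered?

Union of A, C, E = {1, 2, 5, 6, 7, 9}.
Not covered: 3, 4, 8 — 3 territories.

3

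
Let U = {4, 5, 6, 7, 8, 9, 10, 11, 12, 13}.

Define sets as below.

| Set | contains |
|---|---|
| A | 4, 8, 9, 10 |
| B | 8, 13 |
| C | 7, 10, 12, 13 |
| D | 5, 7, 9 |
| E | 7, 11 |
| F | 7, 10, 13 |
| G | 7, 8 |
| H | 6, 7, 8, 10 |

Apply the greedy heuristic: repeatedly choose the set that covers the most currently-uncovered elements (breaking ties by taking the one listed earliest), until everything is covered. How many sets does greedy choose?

Greedy: pick A (covers 4 new) → pick C (covers 3 new) → pick D (covers 1 new) → pick E (covers 1 new) → pick H (covers 1 new). Total picks: 5.

5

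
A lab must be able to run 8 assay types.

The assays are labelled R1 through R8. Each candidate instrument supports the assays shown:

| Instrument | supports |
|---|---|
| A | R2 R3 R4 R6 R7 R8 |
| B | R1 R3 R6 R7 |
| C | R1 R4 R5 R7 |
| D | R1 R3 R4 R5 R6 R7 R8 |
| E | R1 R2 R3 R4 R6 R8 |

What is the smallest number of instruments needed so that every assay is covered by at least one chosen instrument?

D and E together: D ∪ E = {R1, R2, R3, R4, R5, R6, R7, R8} — every assay is covered.
No single instrument has all 8 assays (the largest, D, has 7), so 2 is optimal.

2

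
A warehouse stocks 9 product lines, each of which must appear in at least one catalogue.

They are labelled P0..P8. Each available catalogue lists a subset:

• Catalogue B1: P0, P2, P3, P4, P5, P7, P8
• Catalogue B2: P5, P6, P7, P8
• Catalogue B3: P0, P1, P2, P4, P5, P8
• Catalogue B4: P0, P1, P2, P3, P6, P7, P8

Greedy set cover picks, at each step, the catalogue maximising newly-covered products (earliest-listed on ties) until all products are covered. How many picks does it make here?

Greedy: pick B1 (covers 7 new) → pick B4 (covers 2 new). Total picks: 2.

2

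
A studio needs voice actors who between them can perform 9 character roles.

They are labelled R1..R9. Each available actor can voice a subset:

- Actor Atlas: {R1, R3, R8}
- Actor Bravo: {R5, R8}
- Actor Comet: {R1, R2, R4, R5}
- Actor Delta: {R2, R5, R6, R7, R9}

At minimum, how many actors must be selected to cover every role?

3

Atlas and Comet and Delta together: Atlas ∪ Comet ∪ Delta = {R1, R2, R3, R4, R5, R6, R7, R8, R9} — every role is covered.
Only Atlas contains R3, so Atlas is forced; the remaining 6 roles need at least 2 more actors (each remaining actor adds at most 5) — so at least 3 actors are needed, and 3 is optimal.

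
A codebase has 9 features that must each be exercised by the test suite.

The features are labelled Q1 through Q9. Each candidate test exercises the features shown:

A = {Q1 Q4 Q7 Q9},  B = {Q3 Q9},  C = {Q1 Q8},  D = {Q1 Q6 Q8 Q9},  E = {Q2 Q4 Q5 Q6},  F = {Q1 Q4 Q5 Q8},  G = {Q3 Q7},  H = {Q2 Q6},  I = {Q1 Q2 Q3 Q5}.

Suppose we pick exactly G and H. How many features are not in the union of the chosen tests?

5

Union of G, H = {Q2, Q3, Q6, Q7}.
Not covered: Q1, Q4, Q5, Q8, Q9 — 5 features.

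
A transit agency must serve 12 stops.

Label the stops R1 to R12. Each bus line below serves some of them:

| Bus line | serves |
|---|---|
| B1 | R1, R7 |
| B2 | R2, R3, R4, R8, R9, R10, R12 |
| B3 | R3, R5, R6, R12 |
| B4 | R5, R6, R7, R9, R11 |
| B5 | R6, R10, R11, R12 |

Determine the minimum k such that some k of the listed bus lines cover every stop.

Take {B1, B2, B4}. Their union is {R1, R2, R3, R4, R5, R6, R7, R8, R9, R10, R11, R12}, which is all 12 stops.
Only B1 contains R1, so B1 is forced; the remaining 10 stops need at least 2 more bus lines (each remaining bus line adds at most 7) — so at least 3 bus lines are needed, and 3 is optimal.

3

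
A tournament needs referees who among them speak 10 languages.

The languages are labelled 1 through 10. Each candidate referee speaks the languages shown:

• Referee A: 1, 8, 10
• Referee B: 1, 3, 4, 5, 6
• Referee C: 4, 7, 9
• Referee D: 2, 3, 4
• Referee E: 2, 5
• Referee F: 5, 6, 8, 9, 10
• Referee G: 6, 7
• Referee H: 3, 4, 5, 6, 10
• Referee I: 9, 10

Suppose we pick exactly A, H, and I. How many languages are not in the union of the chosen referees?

Union of A, H, I = {1, 3, 4, 5, 6, 8, 9, 10}.
Not covered: 2, 7 — 2 languages.

2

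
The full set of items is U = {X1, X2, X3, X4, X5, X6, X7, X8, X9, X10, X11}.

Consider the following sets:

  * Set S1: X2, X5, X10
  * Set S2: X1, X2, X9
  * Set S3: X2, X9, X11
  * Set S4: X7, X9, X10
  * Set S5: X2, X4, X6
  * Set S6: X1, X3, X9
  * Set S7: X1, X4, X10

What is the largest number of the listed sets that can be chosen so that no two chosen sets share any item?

S1, S6 are pairwise disjoint (S1={X2,X5,X10}; S6={X1,X3,X9}).
Every remaining set overlaps one of these, and no 3 of the listed sets are pairwise disjoint, so 2 is the maximum.

2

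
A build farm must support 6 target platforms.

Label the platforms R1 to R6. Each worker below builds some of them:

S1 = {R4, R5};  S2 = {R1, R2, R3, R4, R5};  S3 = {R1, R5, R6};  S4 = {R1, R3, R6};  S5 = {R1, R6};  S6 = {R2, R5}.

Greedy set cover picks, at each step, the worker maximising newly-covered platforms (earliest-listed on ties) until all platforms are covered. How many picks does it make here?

Greedy: pick S2 (covers 5 new) → pick S3 (covers 1 new). Total picks: 2.

2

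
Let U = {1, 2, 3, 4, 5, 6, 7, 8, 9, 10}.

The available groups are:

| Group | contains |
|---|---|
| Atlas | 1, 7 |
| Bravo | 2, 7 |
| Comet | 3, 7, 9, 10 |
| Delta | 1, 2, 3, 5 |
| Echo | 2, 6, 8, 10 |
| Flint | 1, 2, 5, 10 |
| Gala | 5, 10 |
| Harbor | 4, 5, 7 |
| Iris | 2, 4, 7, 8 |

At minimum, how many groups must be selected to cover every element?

Comet and Echo and Flint and Harbor together: Comet ∪ Echo ∪ Flint ∪ Harbor = {1, 2, 3, 4, 5, 6, 7, 8, 9, 10} — every element is covered.
No 3 of the 9 groups cover everything (all 84 combinations miss at least one element), so 4 is optimal.

4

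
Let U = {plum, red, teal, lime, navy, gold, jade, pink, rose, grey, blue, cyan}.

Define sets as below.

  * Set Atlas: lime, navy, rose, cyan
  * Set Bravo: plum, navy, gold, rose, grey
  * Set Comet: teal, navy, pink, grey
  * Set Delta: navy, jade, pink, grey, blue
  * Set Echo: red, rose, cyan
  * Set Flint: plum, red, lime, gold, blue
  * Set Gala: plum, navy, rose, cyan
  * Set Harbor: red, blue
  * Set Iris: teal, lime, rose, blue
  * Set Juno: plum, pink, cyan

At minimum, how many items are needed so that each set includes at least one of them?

H = {navy, blue, cyan} meets every set (each contains at least one member of H), and |H| = 3.
No choice of 2 items meets every set, so 3 is the minimum.

3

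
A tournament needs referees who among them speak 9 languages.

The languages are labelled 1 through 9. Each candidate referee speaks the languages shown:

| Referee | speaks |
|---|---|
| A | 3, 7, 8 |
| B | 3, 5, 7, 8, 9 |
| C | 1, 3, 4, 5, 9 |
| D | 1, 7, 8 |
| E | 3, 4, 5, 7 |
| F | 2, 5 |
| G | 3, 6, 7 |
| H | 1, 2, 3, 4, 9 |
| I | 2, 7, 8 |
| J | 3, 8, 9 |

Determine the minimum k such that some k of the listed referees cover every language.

3

Take {C, G, I}. Their union is {1, 2, 3, 4, 5, 6, 7, 8, 9}, which is all 9 languages.
Only G contains 6, so G is forced; the remaining 6 languages need at least 2 more referees (each remaining referee adds at most 4) — so at least 3 referees are needed, and 3 is optimal.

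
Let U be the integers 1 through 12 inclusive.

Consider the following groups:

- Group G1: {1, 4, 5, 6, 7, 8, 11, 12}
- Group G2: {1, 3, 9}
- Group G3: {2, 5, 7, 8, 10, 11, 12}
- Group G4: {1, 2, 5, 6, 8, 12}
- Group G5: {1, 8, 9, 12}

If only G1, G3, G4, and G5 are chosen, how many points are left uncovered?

Union of G1, G3, G4, G5 = {1, 2, 4, 5, 6, 7, 8, 9, 10, 11, 12}.
Not covered: 3 — 1 point.

1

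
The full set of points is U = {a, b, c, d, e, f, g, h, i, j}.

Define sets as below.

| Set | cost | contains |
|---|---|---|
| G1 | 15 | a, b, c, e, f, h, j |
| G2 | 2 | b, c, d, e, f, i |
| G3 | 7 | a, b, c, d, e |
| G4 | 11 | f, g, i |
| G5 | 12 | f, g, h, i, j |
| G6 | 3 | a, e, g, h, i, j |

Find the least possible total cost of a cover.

G2, G6 together cover every point (G2 ∪ G6 = {a, b, c, d, e, f, g, h, i, j}); total cost 2 + 3 = 5.
No covering selection has total cost below 5.

5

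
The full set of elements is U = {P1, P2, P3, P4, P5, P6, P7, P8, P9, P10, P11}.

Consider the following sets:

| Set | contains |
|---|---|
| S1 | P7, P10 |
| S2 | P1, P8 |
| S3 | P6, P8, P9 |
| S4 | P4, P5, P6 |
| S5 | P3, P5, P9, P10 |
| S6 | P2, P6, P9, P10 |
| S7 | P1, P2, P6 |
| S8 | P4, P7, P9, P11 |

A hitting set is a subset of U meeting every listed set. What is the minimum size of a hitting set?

Take H = {P1, P3, P6, P7}. Each listed set contains at least one of these, so H is a hitting set of size 4.
No choice of 3 elements meets every set, so 4 is the minimum.

4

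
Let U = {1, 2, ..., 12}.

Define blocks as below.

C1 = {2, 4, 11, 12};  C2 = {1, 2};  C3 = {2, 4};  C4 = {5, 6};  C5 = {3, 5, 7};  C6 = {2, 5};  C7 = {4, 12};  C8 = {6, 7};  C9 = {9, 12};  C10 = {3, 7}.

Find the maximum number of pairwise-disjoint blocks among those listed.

4

C2, C4, C9, C10 are pairwise disjoint (C2={1,2}; C4={5,6}; C9={9,12}; C10={3,7}).
Every remaining block overlaps one of these, and no 5 of the listed blocks are pairwise disjoint, so 4 is the maximum.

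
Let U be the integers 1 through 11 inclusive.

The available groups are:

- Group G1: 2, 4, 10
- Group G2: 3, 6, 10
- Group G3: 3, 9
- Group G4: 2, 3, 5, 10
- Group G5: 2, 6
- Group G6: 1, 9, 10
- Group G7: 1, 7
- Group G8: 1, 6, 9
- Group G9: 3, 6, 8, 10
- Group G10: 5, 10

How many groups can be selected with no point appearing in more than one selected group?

4

G3, G5, G7, G10 are pairwise disjoint (G3={3,9}; G5={2,6}; G7={1,7}; G10={5,10}).
Every remaining group overlaps one of these, and no 5 of the listed groups are pairwise disjoint, so 4 is the maximum.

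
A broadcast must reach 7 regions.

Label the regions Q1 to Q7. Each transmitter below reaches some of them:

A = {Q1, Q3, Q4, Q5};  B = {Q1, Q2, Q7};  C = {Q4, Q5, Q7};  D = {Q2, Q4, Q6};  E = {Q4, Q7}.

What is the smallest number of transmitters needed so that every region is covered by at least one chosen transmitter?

3

Take {A, D, E}. Their union is {Q1, Q2, Q3, Q4, Q5, Q6, Q7}, which is all 7 regions.
Only A contains Q3, so A is forced; the remaining 3 regions need at least 2 more transmitters (each remaining transmitter adds at most 2) — so at least 3 transmitters are needed, and 3 is optimal.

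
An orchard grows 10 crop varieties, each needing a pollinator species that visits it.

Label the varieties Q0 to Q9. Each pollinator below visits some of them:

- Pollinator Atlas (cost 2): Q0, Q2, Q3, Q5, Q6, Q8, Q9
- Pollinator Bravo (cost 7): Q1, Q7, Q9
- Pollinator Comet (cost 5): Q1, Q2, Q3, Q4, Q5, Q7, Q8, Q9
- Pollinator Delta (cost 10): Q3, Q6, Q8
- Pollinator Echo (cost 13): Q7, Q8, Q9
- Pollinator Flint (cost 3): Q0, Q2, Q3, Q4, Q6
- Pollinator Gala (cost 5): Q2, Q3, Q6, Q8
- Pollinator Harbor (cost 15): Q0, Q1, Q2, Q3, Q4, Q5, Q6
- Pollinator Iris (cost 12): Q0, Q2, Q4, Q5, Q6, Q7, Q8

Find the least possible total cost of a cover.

7

Atlas, Comet together cover every variety (Atlas ∪ Comet = {Q0, Q1, Q2, Q3, Q4, Q5, Q6, Q7, Q8, Q9}); total cost 2 + 5 = 7.
No covering selection has total cost below 7.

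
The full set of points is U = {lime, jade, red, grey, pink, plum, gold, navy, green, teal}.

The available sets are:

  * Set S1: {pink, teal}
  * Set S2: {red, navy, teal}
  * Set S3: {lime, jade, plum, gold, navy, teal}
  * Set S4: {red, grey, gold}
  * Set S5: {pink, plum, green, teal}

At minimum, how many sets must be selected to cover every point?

3

Take {S3, S4, S5}. Their union is {lime, jade, red, grey, pink, plum, gold, navy, green, teal}, which is all 10 points.
Only S3 contains lime, so S3 is forced; the remaining 4 points need at least 2 more sets (each remaining set adds at most 2) — so at least 3 sets are needed, and 3 is optimal.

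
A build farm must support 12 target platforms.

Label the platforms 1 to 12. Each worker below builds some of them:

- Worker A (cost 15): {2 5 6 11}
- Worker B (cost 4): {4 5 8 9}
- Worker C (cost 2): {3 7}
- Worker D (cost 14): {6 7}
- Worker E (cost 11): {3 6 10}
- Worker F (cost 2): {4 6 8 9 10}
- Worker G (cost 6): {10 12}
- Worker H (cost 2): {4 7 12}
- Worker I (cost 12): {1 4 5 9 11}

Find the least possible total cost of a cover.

A, C, F, H, I together cover every platform (A ∪ C ∪ F ∪ H ∪ I = {1, 2, 3, 4, 5, 6, 7, 8, 9, 10, 11, 12}); total cost 15 + 2 + 2 + 2 + 12 = 33.
The greedy pick F, C, H, B, I, A costs 37; no covering selection beats 33.

33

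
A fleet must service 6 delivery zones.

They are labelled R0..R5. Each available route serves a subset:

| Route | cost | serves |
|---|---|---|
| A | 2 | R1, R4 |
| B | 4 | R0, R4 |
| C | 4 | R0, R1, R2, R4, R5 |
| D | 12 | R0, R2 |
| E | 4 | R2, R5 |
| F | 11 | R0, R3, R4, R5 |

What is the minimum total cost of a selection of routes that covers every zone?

C, F together cover every zone (C ∪ F = {R0, R1, R2, R3, R4, R5}); total cost 4 + 11 = 15.
No covering selection has total cost below 15.

15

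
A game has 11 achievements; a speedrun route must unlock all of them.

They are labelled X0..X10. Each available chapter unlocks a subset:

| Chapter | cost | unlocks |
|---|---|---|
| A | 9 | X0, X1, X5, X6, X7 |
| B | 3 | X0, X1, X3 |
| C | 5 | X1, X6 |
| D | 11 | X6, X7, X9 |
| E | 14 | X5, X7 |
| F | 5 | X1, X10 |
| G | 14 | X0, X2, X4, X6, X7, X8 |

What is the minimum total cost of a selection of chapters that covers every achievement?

42

A, B, D, F, G together cover every achievement (A ∪ B ∪ D ∪ F ∪ G = {X0, X1, X2, X3, X4, X5, X6, X7, X8, X9, X10}); total cost 9 + 3 + 11 + 5 + 14 = 42.
No covering selection has total cost below 42.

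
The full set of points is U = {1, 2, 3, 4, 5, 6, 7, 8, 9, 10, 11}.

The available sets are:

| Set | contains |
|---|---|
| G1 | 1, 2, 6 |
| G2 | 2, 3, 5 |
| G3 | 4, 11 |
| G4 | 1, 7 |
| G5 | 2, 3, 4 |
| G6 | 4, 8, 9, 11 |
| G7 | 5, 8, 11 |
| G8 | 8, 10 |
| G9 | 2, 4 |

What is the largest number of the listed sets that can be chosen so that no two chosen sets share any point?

4

G2, G3, G4, G8 are pairwise disjoint (G2={2,3,5}; G3={4,11}; G4={1,7}; G8={8,10}).
Every remaining set overlaps one of these, and no 5 of the listed sets are pairwise disjoint, so 4 is the maximum.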